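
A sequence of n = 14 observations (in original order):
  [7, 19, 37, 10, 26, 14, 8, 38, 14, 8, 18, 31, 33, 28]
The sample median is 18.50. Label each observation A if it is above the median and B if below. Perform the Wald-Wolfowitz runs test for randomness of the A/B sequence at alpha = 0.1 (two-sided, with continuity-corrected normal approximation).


Step 1: Compute median = 18.50; label A = above, B = below.
Labels in order: BAABABBABBBAAA  (n_A = 7, n_B = 7)
Step 2: Count runs R = 8.
Step 3: Under H0 (random ordering), E[R] = 2*n_A*n_B/(n_A+n_B) + 1 = 2*7*7/14 + 1 = 8.0000.
        Var[R] = 2*n_A*n_B*(2*n_A*n_B - n_A - n_B) / ((n_A+n_B)^2 * (n_A+n_B-1)) = 8232/2548 = 3.2308.
        SD[R] = 1.7974.
Step 4: R = E[R], so z = 0 with no continuity correction.
Step 5: Two-sided p-value via normal approximation = 2*(1 - Phi(|z|)) = 1.000000.
Step 6: alpha = 0.1. fail to reject H0.

R = 8, z = 0.0000, p = 1.000000, fail to reject H0.


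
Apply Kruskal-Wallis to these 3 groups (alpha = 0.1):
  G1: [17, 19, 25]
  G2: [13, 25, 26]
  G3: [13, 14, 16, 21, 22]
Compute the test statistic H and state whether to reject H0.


Step 1: Combine all N = 11 observations and assign midranks.
sorted (value, group, rank): (13,G2,1.5), (13,G3,1.5), (14,G3,3), (16,G3,4), (17,G1,5), (19,G1,6), (21,G3,7), (22,G3,8), (25,G1,9.5), (25,G2,9.5), (26,G2,11)
Step 2: Sum ranks within each group.
R_1 = 20.5 (n_1 = 3)
R_2 = 22 (n_2 = 3)
R_3 = 23.5 (n_3 = 5)
Step 3: H = 12/(N(N+1)) * sum(R_i^2/n_i) - 3(N+1)
     = 12/(11*12) * (20.5^2/3 + 22^2/3 + 23.5^2/5) - 3*12
     = 0.090909 * 411.867 - 36
     = 1.442424.
Step 4: Ties present; correction factor C = 1 - 12/(11^3 - 11) = 0.990909. Corrected H = 1.442424 / 0.990909 = 1.455657.
Step 5: Under H0, H ~ chi^2(2); p-value = 0.482956.
Step 6: alpha = 0.1. fail to reject H0.

H = 1.4557, df = 2, p = 0.482956, fail to reject H0.


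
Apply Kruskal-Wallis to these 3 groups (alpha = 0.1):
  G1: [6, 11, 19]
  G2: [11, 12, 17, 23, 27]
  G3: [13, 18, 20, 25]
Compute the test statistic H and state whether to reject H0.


Step 1: Combine all N = 12 observations and assign midranks.
sorted (value, group, rank): (6,G1,1), (11,G1,2.5), (11,G2,2.5), (12,G2,4), (13,G3,5), (17,G2,6), (18,G3,7), (19,G1,8), (20,G3,9), (23,G2,10), (25,G3,11), (27,G2,12)
Step 2: Sum ranks within each group.
R_1 = 11.5 (n_1 = 3)
R_2 = 34.5 (n_2 = 5)
R_3 = 32 (n_3 = 4)
Step 3: H = 12/(N(N+1)) * sum(R_i^2/n_i) - 3(N+1)
     = 12/(12*13) * (11.5^2/3 + 34.5^2/5 + 32^2/4) - 3*13
     = 0.076923 * 538.133 - 39
     = 2.394872.
Step 4: Ties present; correction factor C = 1 - 6/(12^3 - 12) = 0.996503. Corrected H = 2.394872 / 0.996503 = 2.403275.
Step 5: Under H0, H ~ chi^2(2); p-value = 0.300701.
Step 6: alpha = 0.1. fail to reject H0.

H = 2.4033, df = 2, p = 0.300701, fail to reject H0.


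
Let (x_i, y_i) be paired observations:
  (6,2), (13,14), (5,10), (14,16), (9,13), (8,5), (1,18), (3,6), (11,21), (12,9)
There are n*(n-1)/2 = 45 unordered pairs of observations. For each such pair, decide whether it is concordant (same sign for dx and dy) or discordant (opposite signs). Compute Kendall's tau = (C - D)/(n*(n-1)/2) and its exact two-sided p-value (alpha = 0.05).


Step 1: Enumerate the 45 unordered pairs (i,j) with i<j and classify each by sign(x_j-x_i) * sign(y_j-y_i).
  (1,2):dx=+7,dy=+12->C; (1,3):dx=-1,dy=+8->D; (1,4):dx=+8,dy=+14->C; (1,5):dx=+3,dy=+11->C
  (1,6):dx=+2,dy=+3->C; (1,7):dx=-5,dy=+16->D; (1,8):dx=-3,dy=+4->D; (1,9):dx=+5,dy=+19->C
  (1,10):dx=+6,dy=+7->C; (2,3):dx=-8,dy=-4->C; (2,4):dx=+1,dy=+2->C; (2,5):dx=-4,dy=-1->C
  (2,6):dx=-5,dy=-9->C; (2,7):dx=-12,dy=+4->D; (2,8):dx=-10,dy=-8->C; (2,9):dx=-2,dy=+7->D
  (2,10):dx=-1,dy=-5->C; (3,4):dx=+9,dy=+6->C; (3,5):dx=+4,dy=+3->C; (3,6):dx=+3,dy=-5->D
  (3,7):dx=-4,dy=+8->D; (3,8):dx=-2,dy=-4->C; (3,9):dx=+6,dy=+11->C; (3,10):dx=+7,dy=-1->D
  (4,5):dx=-5,dy=-3->C; (4,6):dx=-6,dy=-11->C; (4,7):dx=-13,dy=+2->D; (4,8):dx=-11,dy=-10->C
  (4,9):dx=-3,dy=+5->D; (4,10):dx=-2,dy=-7->C; (5,6):dx=-1,dy=-8->C; (5,7):dx=-8,dy=+5->D
  (5,8):dx=-6,dy=-7->C; (5,9):dx=+2,dy=+8->C; (5,10):dx=+3,dy=-4->D; (6,7):dx=-7,dy=+13->D
  (6,8):dx=-5,dy=+1->D; (6,9):dx=+3,dy=+16->C; (6,10):dx=+4,dy=+4->C; (7,8):dx=+2,dy=-12->D
  (7,9):dx=+10,dy=+3->C; (7,10):dx=+11,dy=-9->D; (8,9):dx=+8,dy=+15->C; (8,10):dx=+9,dy=+3->C
  (9,10):dx=+1,dy=-12->D
Step 2: C = 28, D = 17, total pairs = 45.
Step 3: tau = (C - D)/(n(n-1)/2) = (28 - 17)/45 = 0.244444.
Step 4: Exact two-sided p-value (enumerate n! = 3628800 permutations of y under H0): p = 0.380720.
Step 5: alpha = 0.05. fail to reject H0.

tau_b = 0.2444 (C=28, D=17), p = 0.380720, fail to reject H0.


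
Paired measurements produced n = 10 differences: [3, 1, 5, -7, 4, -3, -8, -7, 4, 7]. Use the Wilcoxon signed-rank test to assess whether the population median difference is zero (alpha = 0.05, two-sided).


Step 1: Drop any zero differences (none here) and take |d_i|.
|d| = [3, 1, 5, 7, 4, 3, 8, 7, 4, 7]
Step 2: Midrank |d_i| (ties get averaged ranks).
ranks: |3|->2.5, |1|->1, |5|->6, |7|->8, |4|->4.5, |3|->2.5, |8|->10, |7|->8, |4|->4.5, |7|->8
Step 3: Attach original signs; sum ranks with positive sign and with negative sign.
W+ = 2.5 + 1 + 6 + 4.5 + 4.5 + 8 = 26.5
W- = 8 + 2.5 + 10 + 8 = 28.5
(Check: W+ + W- = 55 should equal n(n+1)/2 = 55.)
Step 4: Test statistic W = min(W+, W-) = 26.5.
Step 5: Ties in |d|, so use the tie-corrected normal approximation.
        E[W] = n(n+1)/4 = 10*11/4 = 27.5.
        Tie groups: |d|=3 (t=2), |d|=4 (t=2), |d|=7 (t=3); sum(t^3 - t) = 36.
        Var[W] = n(n+1)(2n+1)/24 - sum(t^3-t)/48 = 2310/24 - 36/48 = 95.5.
        z = (W - E[W]) / sqrt(Var[W]) = (26.5 - 27.5) / 9.7724 = -0.1023.
        Two-sided p = 2*Phi(z) = 0.918496.
Step 6: alpha = 0.05. fail to reject H0.

W+ = 26.5, W- = 28.5, W = min = 26.5, p = 0.918496, fail to reject H0.


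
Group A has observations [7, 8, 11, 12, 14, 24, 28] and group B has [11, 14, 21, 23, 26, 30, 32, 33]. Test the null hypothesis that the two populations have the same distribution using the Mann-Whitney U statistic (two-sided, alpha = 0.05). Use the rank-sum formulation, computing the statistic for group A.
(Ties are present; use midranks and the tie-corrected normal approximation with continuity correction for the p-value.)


Step 1: Combine and sort all 15 observations; assign midranks.
sorted (value, group): (7,X), (8,X), (11,X), (11,Y), (12,X), (14,X), (14,Y), (21,Y), (23,Y), (24,X), (26,Y), (28,X), (30,Y), (32,Y), (33,Y)
ranks: 7->1, 8->2, 11->3.5, 11->3.5, 12->5, 14->6.5, 14->6.5, 21->8, 23->9, 24->10, 26->11, 28->12, 30->13, 32->14, 33->15
Step 2: Rank sum for X: R1 = 1 + 2 + 3.5 + 5 + 6.5 + 10 + 12 = 40.
Step 3: U_X = R1 - n1(n1+1)/2 = 40 - 7*8/2 = 40 - 28 = 12.
       U_Y = n1*n2 - U_X = 56 - 12 = 44.
Step 4: Ties are present, so use the tie-corrected normal approximation (with continuity correction) for the p-value.
Step 5: p-value = 0.072337; compare to alpha = 0.05. fail to reject H0.

U_X = 12, p = 0.072337, fail to reject H0 at alpha = 0.05.


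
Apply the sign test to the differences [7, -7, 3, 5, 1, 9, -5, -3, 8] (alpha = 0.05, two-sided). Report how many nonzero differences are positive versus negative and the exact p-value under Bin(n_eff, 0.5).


Step 1: Discard zero differences. Original n = 9; n_eff = number of nonzero differences = 9.
Nonzero differences (with sign): +7, -7, +3, +5, +1, +9, -5, -3, +8
Step 2: Count signs: positive = 6, negative = 3.
Step 3: Under H0: P(positive) = 0.5, so the number of positives S ~ Bin(9, 0.5).
Step 4: Two-sided exact p-value = sum of Bin(9,0.5) probabilities at or below the observed probability = 0.507812.
Step 5: alpha = 0.05. fail to reject H0.

n_eff = 9, pos = 6, neg = 3, p = 0.507812, fail to reject H0.


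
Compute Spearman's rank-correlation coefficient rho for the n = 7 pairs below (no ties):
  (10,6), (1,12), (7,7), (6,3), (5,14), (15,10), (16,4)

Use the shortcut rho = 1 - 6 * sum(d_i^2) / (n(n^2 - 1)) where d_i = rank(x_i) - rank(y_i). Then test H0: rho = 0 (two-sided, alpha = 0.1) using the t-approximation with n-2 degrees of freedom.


Step 1: Rank x and y separately (midranks; no ties here).
rank(x): 10->5, 1->1, 7->4, 6->3, 5->2, 15->6, 16->7
rank(y): 6->3, 12->6, 7->4, 3->1, 14->7, 10->5, 4->2
Step 2: d_i = R_x(i) - R_y(i); compute d_i^2.
  (5-3)^2=4, (1-6)^2=25, (4-4)^2=0, (3-1)^2=4, (2-7)^2=25, (6-5)^2=1, (7-2)^2=25
sum(d^2) = 84.
Step 3: rho = 1 - 6*84 / (7*(7^2 - 1)) = 1 - 504/336 = -0.500000.
Step 4: Under H0, t = rho * sqrt((n-2)/(1-rho^2)) = -1.2910 ~ t(5).
Step 5: Two-sided p-value from the t-distribution with 5 df = 0.253170.
Step 6: alpha = 0.1. fail to reject H0.

rho = -0.5000, p = 0.253170, fail to reject H0 at alpha = 0.1.


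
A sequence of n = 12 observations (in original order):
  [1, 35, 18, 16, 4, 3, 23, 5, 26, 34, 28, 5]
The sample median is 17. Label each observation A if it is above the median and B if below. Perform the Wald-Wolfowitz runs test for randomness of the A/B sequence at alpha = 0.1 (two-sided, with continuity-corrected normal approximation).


Step 1: Compute median = 17; label A = above, B = below.
Labels in order: BAABBBABAAAB  (n_A = 6, n_B = 6)
Step 2: Count runs R = 7.
Step 3: Under H0 (random ordering), E[R] = 2*n_A*n_B/(n_A+n_B) + 1 = 2*6*6/12 + 1 = 7.0000.
        Var[R] = 2*n_A*n_B*(2*n_A*n_B - n_A - n_B) / ((n_A+n_B)^2 * (n_A+n_B-1)) = 4320/1584 = 2.7273.
        SD[R] = 1.6514.
Step 4: R = E[R], so z = 0 with no continuity correction.
Step 5: Two-sided p-value via normal approximation = 2*(1 - Phi(|z|)) = 1.000000.
Step 6: alpha = 0.1. fail to reject H0.

R = 7, z = 0.0000, p = 1.000000, fail to reject H0.


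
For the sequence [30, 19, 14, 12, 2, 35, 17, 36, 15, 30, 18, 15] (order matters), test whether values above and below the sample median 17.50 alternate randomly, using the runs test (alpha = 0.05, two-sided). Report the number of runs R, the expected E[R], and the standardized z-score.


Step 1: Compute median = 17.50; label A = above, B = below.
Labels in order: AABBBABABAAB  (n_A = 6, n_B = 6)
Step 2: Count runs R = 8.
Step 3: Under H0 (random ordering), E[R] = 2*n_A*n_B/(n_A+n_B) + 1 = 2*6*6/12 + 1 = 7.0000.
        Var[R] = 2*n_A*n_B*(2*n_A*n_B - n_A - n_B) / ((n_A+n_B)^2 * (n_A+n_B-1)) = 4320/1584 = 2.7273.
        SD[R] = 1.6514.
Step 4: Continuity-corrected z = (R - 0.5 - E[R]) / SD[R] = (8 - 0.5 - 7.0000) / 1.6514 = 0.3028.
Step 5: Two-sided p-value via normal approximation = 2*(1 - Phi(|z|)) = 0.762069.
Step 6: alpha = 0.05. fail to reject H0.

R = 8, z = 0.3028, p = 0.762069, fail to reject H0.


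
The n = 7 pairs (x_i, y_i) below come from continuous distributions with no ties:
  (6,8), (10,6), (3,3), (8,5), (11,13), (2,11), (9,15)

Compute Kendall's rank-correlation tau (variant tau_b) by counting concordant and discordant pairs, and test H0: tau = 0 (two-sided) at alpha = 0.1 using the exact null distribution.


Step 1: Enumerate the 21 unordered pairs (i,j) with i<j and classify each by sign(x_j-x_i) * sign(y_j-y_i).
  (1,2):dx=+4,dy=-2->D; (1,3):dx=-3,dy=-5->C; (1,4):dx=+2,dy=-3->D; (1,5):dx=+5,dy=+5->C
  (1,6):dx=-4,dy=+3->D; (1,7):dx=+3,dy=+7->C; (2,3):dx=-7,dy=-3->C; (2,4):dx=-2,dy=-1->C
  (2,5):dx=+1,dy=+7->C; (2,6):dx=-8,dy=+5->D; (2,7):dx=-1,dy=+9->D; (3,4):dx=+5,dy=+2->C
  (3,5):dx=+8,dy=+10->C; (3,6):dx=-1,dy=+8->D; (3,7):dx=+6,dy=+12->C; (4,5):dx=+3,dy=+8->C
  (4,6):dx=-6,dy=+6->D; (4,7):dx=+1,dy=+10->C; (5,6):dx=-9,dy=-2->C; (5,7):dx=-2,dy=+2->D
  (6,7):dx=+7,dy=+4->C
Step 2: C = 13, D = 8, total pairs = 21.
Step 3: tau = (C - D)/(n(n-1)/2) = (13 - 8)/21 = 0.238095.
Step 4: Exact two-sided p-value (enumerate n! = 5040 permutations of y under H0): p = 0.561905.
Step 5: alpha = 0.1. fail to reject H0.

tau_b = 0.2381 (C=13, D=8), p = 0.561905, fail to reject H0.


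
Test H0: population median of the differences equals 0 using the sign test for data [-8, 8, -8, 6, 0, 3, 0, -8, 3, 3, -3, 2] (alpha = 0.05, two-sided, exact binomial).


Step 1: Discard zero differences. Original n = 12; n_eff = number of nonzero differences = 10.
Nonzero differences (with sign): -8, +8, -8, +6, +3, -8, +3, +3, -3, +2
Step 2: Count signs: positive = 6, negative = 4.
Step 3: Under H0: P(positive) = 0.5, so the number of positives S ~ Bin(10, 0.5).
Step 4: Two-sided exact p-value = sum of Bin(10,0.5) probabilities at or below the observed probability = 0.753906.
Step 5: alpha = 0.05. fail to reject H0.

n_eff = 10, pos = 6, neg = 4, p = 0.753906, fail to reject H0.


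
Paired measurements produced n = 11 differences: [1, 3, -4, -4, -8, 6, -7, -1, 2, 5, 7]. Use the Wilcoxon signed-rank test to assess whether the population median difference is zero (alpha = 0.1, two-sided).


Step 1: Drop any zero differences (none here) and take |d_i|.
|d| = [1, 3, 4, 4, 8, 6, 7, 1, 2, 5, 7]
Step 2: Midrank |d_i| (ties get averaged ranks).
ranks: |1|->1.5, |3|->4, |4|->5.5, |4|->5.5, |8|->11, |6|->8, |7|->9.5, |1|->1.5, |2|->3, |5|->7, |7|->9.5
Step 3: Attach original signs; sum ranks with positive sign and with negative sign.
W+ = 1.5 + 4 + 8 + 3 + 7 + 9.5 = 33
W- = 5.5 + 5.5 + 11 + 9.5 + 1.5 = 33
(Check: W+ + W- = 66 should equal n(n+1)/2 = 66.)
Step 4: Test statistic W = min(W+, W-) = 33.
Step 5: Ties in |d|, so use the tie-corrected normal approximation.
        E[W] = n(n+1)/4 = 11*12/4 = 33.
        Tie groups: |d|=1 (t=2), |d|=4 (t=2), |d|=7 (t=2); sum(t^3 - t) = 18.
        Var[W] = n(n+1)(2n+1)/24 - sum(t^3-t)/48 = 3036/24 - 18/48 = 126.125.
        z = (W - E[W]) / sqrt(Var[W]) = (33 - 33) / 11.2305 = 0.0000.
        Two-sided p = 2*Phi(z) = 1.000000.
Step 6: alpha = 0.1. fail to reject H0.

W+ = 33, W- = 33, W = min = 33, p = 1.000000, fail to reject H0.


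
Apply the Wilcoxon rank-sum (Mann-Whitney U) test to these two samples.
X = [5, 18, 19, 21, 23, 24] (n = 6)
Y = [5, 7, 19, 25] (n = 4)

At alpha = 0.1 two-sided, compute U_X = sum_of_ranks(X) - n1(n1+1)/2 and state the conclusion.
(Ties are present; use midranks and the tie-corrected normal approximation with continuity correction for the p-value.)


Step 1: Combine and sort all 10 observations; assign midranks.
sorted (value, group): (5,X), (5,Y), (7,Y), (18,X), (19,X), (19,Y), (21,X), (23,X), (24,X), (25,Y)
ranks: 5->1.5, 5->1.5, 7->3, 18->4, 19->5.5, 19->5.5, 21->7, 23->8, 24->9, 25->10
Step 2: Rank sum for X: R1 = 1.5 + 4 + 5.5 + 7 + 8 + 9 = 35.
Step 3: U_X = R1 - n1(n1+1)/2 = 35 - 6*7/2 = 35 - 21 = 14.
       U_Y = n1*n2 - U_X = 24 - 14 = 10.
Step 4: Ties are present, so use the tie-corrected normal approximation (with continuity correction) for the p-value.
Step 5: p-value = 0.747637; compare to alpha = 0.1. fail to reject H0.

U_X = 14, p = 0.747637, fail to reject H0 at alpha = 0.1.


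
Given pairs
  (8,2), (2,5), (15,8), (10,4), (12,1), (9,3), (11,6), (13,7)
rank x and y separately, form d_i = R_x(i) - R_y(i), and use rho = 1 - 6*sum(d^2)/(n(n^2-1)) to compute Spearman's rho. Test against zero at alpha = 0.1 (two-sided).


Step 1: Rank x and y separately (midranks; no ties here).
rank(x): 8->2, 2->1, 15->8, 10->4, 12->6, 9->3, 11->5, 13->7
rank(y): 2->2, 5->5, 8->8, 4->4, 1->1, 3->3, 6->6, 7->7
Step 2: d_i = R_x(i) - R_y(i); compute d_i^2.
  (2-2)^2=0, (1-5)^2=16, (8-8)^2=0, (4-4)^2=0, (6-1)^2=25, (3-3)^2=0, (5-6)^2=1, (7-7)^2=0
sum(d^2) = 42.
Step 3: rho = 1 - 6*42 / (8*(8^2 - 1)) = 1 - 252/504 = 0.500000.
Step 4: Under H0, t = rho * sqrt((n-2)/(1-rho^2)) = 1.4142 ~ t(6).
Step 5: Two-sided p-value from the t-distribution with 6 df = 0.207031.
Step 6: alpha = 0.1. fail to reject H0.

rho = 0.5000, p = 0.207031, fail to reject H0 at alpha = 0.1.


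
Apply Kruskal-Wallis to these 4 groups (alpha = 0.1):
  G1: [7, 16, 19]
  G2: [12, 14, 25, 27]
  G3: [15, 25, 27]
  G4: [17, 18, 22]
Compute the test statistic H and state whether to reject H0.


Step 1: Combine all N = 13 observations and assign midranks.
sorted (value, group, rank): (7,G1,1), (12,G2,2), (14,G2,3), (15,G3,4), (16,G1,5), (17,G4,6), (18,G4,7), (19,G1,8), (22,G4,9), (25,G2,10.5), (25,G3,10.5), (27,G2,12.5), (27,G3,12.5)
Step 2: Sum ranks within each group.
R_1 = 14 (n_1 = 3)
R_2 = 28 (n_2 = 4)
R_3 = 27 (n_3 = 3)
R_4 = 22 (n_4 = 3)
Step 3: H = 12/(N(N+1)) * sum(R_i^2/n_i) - 3(N+1)
     = 12/(13*14) * (14^2/3 + 28^2/4 + 27^2/3 + 22^2/3) - 3*14
     = 0.065934 * 665.667 - 42
     = 1.890110.
Step 4: Ties present; correction factor C = 1 - 12/(13^3 - 13) = 0.994505. Corrected H = 1.890110 / 0.994505 = 1.900552.
Step 5: Under H0, H ~ chi^2(3); p-value = 0.593302.
Step 6: alpha = 0.1. fail to reject H0.

H = 1.9006, df = 3, p = 0.593302, fail to reject H0.


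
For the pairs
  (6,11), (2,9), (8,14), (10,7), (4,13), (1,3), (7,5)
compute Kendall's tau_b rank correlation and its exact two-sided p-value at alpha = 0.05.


Step 1: Enumerate the 21 unordered pairs (i,j) with i<j and classify each by sign(x_j-x_i) * sign(y_j-y_i).
  (1,2):dx=-4,dy=-2->C; (1,3):dx=+2,dy=+3->C; (1,4):dx=+4,dy=-4->D; (1,5):dx=-2,dy=+2->D
  (1,6):dx=-5,dy=-8->C; (1,7):dx=+1,dy=-6->D; (2,3):dx=+6,dy=+5->C; (2,4):dx=+8,dy=-2->D
  (2,5):dx=+2,dy=+4->C; (2,6):dx=-1,dy=-6->C; (2,7):dx=+5,dy=-4->D; (3,4):dx=+2,dy=-7->D
  (3,5):dx=-4,dy=-1->C; (3,6):dx=-7,dy=-11->C; (3,7):dx=-1,dy=-9->C; (4,5):dx=-6,dy=+6->D
  (4,6):dx=-9,dy=-4->C; (4,7):dx=-3,dy=-2->C; (5,6):dx=-3,dy=-10->C; (5,7):dx=+3,dy=-8->D
  (6,7):dx=+6,dy=+2->C
Step 2: C = 13, D = 8, total pairs = 21.
Step 3: tau = (C - D)/(n(n-1)/2) = (13 - 8)/21 = 0.238095.
Step 4: Exact two-sided p-value (enumerate n! = 5040 permutations of y under H0): p = 0.561905.
Step 5: alpha = 0.05. fail to reject H0.

tau_b = 0.2381 (C=13, D=8), p = 0.561905, fail to reject H0.


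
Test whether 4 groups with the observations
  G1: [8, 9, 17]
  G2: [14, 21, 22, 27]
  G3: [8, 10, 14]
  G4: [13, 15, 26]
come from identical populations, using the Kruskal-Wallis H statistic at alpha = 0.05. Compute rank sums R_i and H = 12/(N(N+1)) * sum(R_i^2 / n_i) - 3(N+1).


Step 1: Combine all N = 13 observations and assign midranks.
sorted (value, group, rank): (8,G1,1.5), (8,G3,1.5), (9,G1,3), (10,G3,4), (13,G4,5), (14,G2,6.5), (14,G3,6.5), (15,G4,8), (17,G1,9), (21,G2,10), (22,G2,11), (26,G4,12), (27,G2,13)
Step 2: Sum ranks within each group.
R_1 = 13.5 (n_1 = 3)
R_2 = 40.5 (n_2 = 4)
R_3 = 12 (n_3 = 3)
R_4 = 25 (n_4 = 3)
Step 3: H = 12/(N(N+1)) * sum(R_i^2/n_i) - 3(N+1)
     = 12/(13*14) * (13.5^2/3 + 40.5^2/4 + 12^2/3 + 25^2/3) - 3*14
     = 0.065934 * 727.146 - 42
     = 5.943681.
Step 4: Ties present; correction factor C = 1 - 12/(13^3 - 13) = 0.994505. Corrected H = 5.943681 / 0.994505 = 5.976519.
Step 5: Under H0, H ~ chi^2(3); p-value = 0.112758.
Step 6: alpha = 0.05. fail to reject H0.

H = 5.9765, df = 3, p = 0.112758, fail to reject H0.


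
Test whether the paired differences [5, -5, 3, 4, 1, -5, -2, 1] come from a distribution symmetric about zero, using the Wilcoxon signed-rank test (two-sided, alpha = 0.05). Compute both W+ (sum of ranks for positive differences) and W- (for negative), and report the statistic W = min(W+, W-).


Step 1: Drop any zero differences (none here) and take |d_i|.
|d| = [5, 5, 3, 4, 1, 5, 2, 1]
Step 2: Midrank |d_i| (ties get averaged ranks).
ranks: |5|->7, |5|->7, |3|->4, |4|->5, |1|->1.5, |5|->7, |2|->3, |1|->1.5
Step 3: Attach original signs; sum ranks with positive sign and with negative sign.
W+ = 7 + 4 + 5 + 1.5 + 1.5 = 19
W- = 7 + 7 + 3 = 17
(Check: W+ + W- = 36 should equal n(n+1)/2 = 36.)
Step 4: Test statistic W = min(W+, W-) = 17.
Step 5: Ties in |d|, so use the tie-corrected normal approximation.
        E[W] = n(n+1)/4 = 8*9/4 = 18.
        Tie groups: |d|=1 (t=2), |d|=5 (t=3); sum(t^3 - t) = 30.
        Var[W] = n(n+1)(2n+1)/24 - sum(t^3-t)/48 = 1224/24 - 30/48 = 50.375.
        z = (W - E[W]) / sqrt(Var[W]) = (17 - 18) / 7.0975 = -0.1409.
        Two-sided p = 2*Phi(z) = 0.887954.
Step 6: alpha = 0.05. fail to reject H0.

W+ = 19, W- = 17, W = min = 17, p = 0.887954, fail to reject H0.


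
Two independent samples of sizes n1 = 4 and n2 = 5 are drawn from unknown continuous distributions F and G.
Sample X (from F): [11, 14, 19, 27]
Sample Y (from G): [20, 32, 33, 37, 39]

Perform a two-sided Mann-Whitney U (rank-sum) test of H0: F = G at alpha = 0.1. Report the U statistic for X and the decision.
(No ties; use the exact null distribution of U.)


Step 1: Combine and sort all 9 observations; assign midranks.
sorted (value, group): (11,X), (14,X), (19,X), (20,Y), (27,X), (32,Y), (33,Y), (37,Y), (39,Y)
ranks: 11->1, 14->2, 19->3, 20->4, 27->5, 32->6, 33->7, 37->8, 39->9
Step 2: Rank sum for X: R1 = 1 + 2 + 3 + 5 = 11.
Step 3: U_X = R1 - n1(n1+1)/2 = 11 - 4*5/2 = 11 - 10 = 1.
       U_Y = n1*n2 - U_X = 20 - 1 = 19.
Step 4: No ties, so the exact null distribution of U (based on enumerating the C(9,4) = 126 equally likely rank assignments) gives the two-sided p-value.
Step 5: p-value = 0.031746; compare to alpha = 0.1. reject H0.

U_X = 1, p = 0.031746, reject H0 at alpha = 0.1.


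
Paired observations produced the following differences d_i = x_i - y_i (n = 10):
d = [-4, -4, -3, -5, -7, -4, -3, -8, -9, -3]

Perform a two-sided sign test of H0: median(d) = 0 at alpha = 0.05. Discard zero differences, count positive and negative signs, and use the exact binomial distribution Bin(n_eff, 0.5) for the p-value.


Step 1: Discard zero differences. Original n = 10; n_eff = number of nonzero differences = 10.
Nonzero differences (with sign): -4, -4, -3, -5, -7, -4, -3, -8, -9, -3
Step 2: Count signs: positive = 0, negative = 10.
Step 3: Under H0: P(positive) = 0.5, so the number of positives S ~ Bin(10, 0.5).
Step 4: Two-sided exact p-value = sum of Bin(10,0.5) probabilities at or below the observed probability = 0.001953.
Step 5: alpha = 0.05. reject H0.

n_eff = 10, pos = 0, neg = 10, p = 0.001953, reject H0.


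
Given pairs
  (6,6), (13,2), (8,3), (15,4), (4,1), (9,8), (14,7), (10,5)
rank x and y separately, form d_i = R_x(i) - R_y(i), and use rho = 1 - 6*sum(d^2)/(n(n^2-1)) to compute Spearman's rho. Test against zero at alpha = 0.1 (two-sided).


Step 1: Rank x and y separately (midranks; no ties here).
rank(x): 6->2, 13->6, 8->3, 15->8, 4->1, 9->4, 14->7, 10->5
rank(y): 6->6, 2->2, 3->3, 4->4, 1->1, 8->8, 7->7, 5->5
Step 2: d_i = R_x(i) - R_y(i); compute d_i^2.
  (2-6)^2=16, (6-2)^2=16, (3-3)^2=0, (8-4)^2=16, (1-1)^2=0, (4-8)^2=16, (7-7)^2=0, (5-5)^2=0
sum(d^2) = 64.
Step 3: rho = 1 - 6*64 / (8*(8^2 - 1)) = 1 - 384/504 = 0.238095.
Step 4: Under H0, t = rho * sqrt((n-2)/(1-rho^2)) = 0.6005 ~ t(6).
Step 5: Two-sided p-value from the t-distribution with 6 df = 0.570156.
Step 6: alpha = 0.1. fail to reject H0.

rho = 0.2381, p = 0.570156, fail to reject H0 at alpha = 0.1.


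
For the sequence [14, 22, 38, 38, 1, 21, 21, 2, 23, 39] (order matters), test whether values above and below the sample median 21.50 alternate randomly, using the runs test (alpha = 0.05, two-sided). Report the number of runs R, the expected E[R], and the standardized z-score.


Step 1: Compute median = 21.50; label A = above, B = below.
Labels in order: BAAABBBBAA  (n_A = 5, n_B = 5)
Step 2: Count runs R = 4.
Step 3: Under H0 (random ordering), E[R] = 2*n_A*n_B/(n_A+n_B) + 1 = 2*5*5/10 + 1 = 6.0000.
        Var[R] = 2*n_A*n_B*(2*n_A*n_B - n_A - n_B) / ((n_A+n_B)^2 * (n_A+n_B-1)) = 2000/900 = 2.2222.
        SD[R] = 1.4907.
Step 4: Continuity-corrected z = (R + 0.5 - E[R]) / SD[R] = (4 + 0.5 - 6.0000) / 1.4907 = -1.0062.
Step 5: Two-sided p-value via normal approximation = 2*(1 - Phi(|z|)) = 0.314305.
Step 6: alpha = 0.05. fail to reject H0.

R = 4, z = -1.0062, p = 0.314305, fail to reject H0.


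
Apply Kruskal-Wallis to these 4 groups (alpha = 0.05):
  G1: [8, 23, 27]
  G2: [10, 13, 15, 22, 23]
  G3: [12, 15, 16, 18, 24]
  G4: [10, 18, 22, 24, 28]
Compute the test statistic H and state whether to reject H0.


Step 1: Combine all N = 18 observations and assign midranks.
sorted (value, group, rank): (8,G1,1), (10,G2,2.5), (10,G4,2.5), (12,G3,4), (13,G2,5), (15,G2,6.5), (15,G3,6.5), (16,G3,8), (18,G3,9.5), (18,G4,9.5), (22,G2,11.5), (22,G4,11.5), (23,G1,13.5), (23,G2,13.5), (24,G3,15.5), (24,G4,15.5), (27,G1,17), (28,G4,18)
Step 2: Sum ranks within each group.
R_1 = 31.5 (n_1 = 3)
R_2 = 39 (n_2 = 5)
R_3 = 43.5 (n_3 = 5)
R_4 = 57 (n_4 = 5)
Step 3: H = 12/(N(N+1)) * sum(R_i^2/n_i) - 3(N+1)
     = 12/(18*19) * (31.5^2/3 + 39^2/5 + 43.5^2/5 + 57^2/5) - 3*19
     = 0.035088 * 1663.2 - 57
     = 1.357895.
Step 4: Ties present; correction factor C = 1 - 36/(18^3 - 18) = 0.993808. Corrected H = 1.357895 / 0.993808 = 1.366355.
Step 5: Under H0, H ~ chi^2(3); p-value = 0.713440.
Step 6: alpha = 0.05. fail to reject H0.

H = 1.3664, df = 3, p = 0.713440, fail to reject H0.


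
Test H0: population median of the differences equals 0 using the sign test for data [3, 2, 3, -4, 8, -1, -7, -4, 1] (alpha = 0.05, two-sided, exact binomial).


Step 1: Discard zero differences. Original n = 9; n_eff = number of nonzero differences = 9.
Nonzero differences (with sign): +3, +2, +3, -4, +8, -1, -7, -4, +1
Step 2: Count signs: positive = 5, negative = 4.
Step 3: Under H0: P(positive) = 0.5, so the number of positives S ~ Bin(9, 0.5).
Step 4: Two-sided exact p-value = sum of Bin(9,0.5) probabilities at or below the observed probability = 1.000000.
Step 5: alpha = 0.05. fail to reject H0.

n_eff = 9, pos = 5, neg = 4, p = 1.000000, fail to reject H0.


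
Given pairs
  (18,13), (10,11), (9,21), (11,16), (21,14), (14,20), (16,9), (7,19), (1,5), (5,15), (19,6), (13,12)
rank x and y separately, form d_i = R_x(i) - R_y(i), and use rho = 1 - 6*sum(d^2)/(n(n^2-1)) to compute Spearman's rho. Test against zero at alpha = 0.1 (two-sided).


Step 1: Rank x and y separately (midranks; no ties here).
rank(x): 18->10, 10->5, 9->4, 11->6, 21->12, 14->8, 16->9, 7->3, 1->1, 5->2, 19->11, 13->7
rank(y): 13->6, 11->4, 21->12, 16->9, 14->7, 20->11, 9->3, 19->10, 5->1, 15->8, 6->2, 12->5
Step 2: d_i = R_x(i) - R_y(i); compute d_i^2.
  (10-6)^2=16, (5-4)^2=1, (4-12)^2=64, (6-9)^2=9, (12-7)^2=25, (8-11)^2=9, (9-3)^2=36, (3-10)^2=49, (1-1)^2=0, (2-8)^2=36, (11-2)^2=81, (7-5)^2=4
sum(d^2) = 330.
Step 3: rho = 1 - 6*330 / (12*(12^2 - 1)) = 1 - 1980/1716 = -0.153846.
Step 4: Under H0, t = rho * sqrt((n-2)/(1-rho^2)) = -0.4924 ~ t(10).
Step 5: Two-sided p-value from the t-distribution with 10 df = 0.633091.
Step 6: alpha = 0.1. fail to reject H0.

rho = -0.1538, p = 0.633091, fail to reject H0 at alpha = 0.1.


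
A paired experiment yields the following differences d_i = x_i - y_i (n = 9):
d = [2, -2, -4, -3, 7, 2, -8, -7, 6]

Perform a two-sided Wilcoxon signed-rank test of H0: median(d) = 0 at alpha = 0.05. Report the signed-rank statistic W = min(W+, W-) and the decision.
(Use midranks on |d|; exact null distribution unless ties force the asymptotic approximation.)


Step 1: Drop any zero differences (none here) and take |d_i|.
|d| = [2, 2, 4, 3, 7, 2, 8, 7, 6]
Step 2: Midrank |d_i| (ties get averaged ranks).
ranks: |2|->2, |2|->2, |4|->5, |3|->4, |7|->7.5, |2|->2, |8|->9, |7|->7.5, |6|->6
Step 3: Attach original signs; sum ranks with positive sign and with negative sign.
W+ = 2 + 7.5 + 2 + 6 = 17.5
W- = 2 + 5 + 4 + 9 + 7.5 = 27.5
(Check: W+ + W- = 45 should equal n(n+1)/2 = 45.)
Step 4: Test statistic W = min(W+, W-) = 17.5.
Step 5: Ties in |d|, so use the tie-corrected normal approximation.
        E[W] = n(n+1)/4 = 9*10/4 = 22.5.
        Tie groups: |d|=2 (t=3), |d|=7 (t=2); sum(t^3 - t) = 30.
        Var[W] = n(n+1)(2n+1)/24 - sum(t^3-t)/48 = 1710/24 - 30/48 = 70.625.
        z = (W - E[W]) / sqrt(Var[W]) = (17.5 - 22.5) / 8.4039 = -0.5950.
        Two-sided p = 2*Phi(z) = 0.551867.
Step 6: alpha = 0.05. fail to reject H0.

W+ = 17.5, W- = 27.5, W = min = 17.5, p = 0.551867, fail to reject H0.


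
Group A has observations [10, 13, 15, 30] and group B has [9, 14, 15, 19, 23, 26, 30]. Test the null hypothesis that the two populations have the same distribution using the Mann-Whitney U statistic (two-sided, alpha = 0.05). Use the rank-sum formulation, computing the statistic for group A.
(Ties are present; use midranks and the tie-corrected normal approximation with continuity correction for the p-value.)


Step 1: Combine and sort all 11 observations; assign midranks.
sorted (value, group): (9,Y), (10,X), (13,X), (14,Y), (15,X), (15,Y), (19,Y), (23,Y), (26,Y), (30,X), (30,Y)
ranks: 9->1, 10->2, 13->3, 14->4, 15->5.5, 15->5.5, 19->7, 23->8, 26->9, 30->10.5, 30->10.5
Step 2: Rank sum for X: R1 = 2 + 3 + 5.5 + 10.5 = 21.
Step 3: U_X = R1 - n1(n1+1)/2 = 21 - 4*5/2 = 21 - 10 = 11.
       U_Y = n1*n2 - U_X = 28 - 11 = 17.
Step 4: Ties are present, so use the tie-corrected normal approximation (with continuity correction) for the p-value.
Step 5: p-value = 0.635059; compare to alpha = 0.05. fail to reject H0.

U_X = 11, p = 0.635059, fail to reject H0 at alpha = 0.05.


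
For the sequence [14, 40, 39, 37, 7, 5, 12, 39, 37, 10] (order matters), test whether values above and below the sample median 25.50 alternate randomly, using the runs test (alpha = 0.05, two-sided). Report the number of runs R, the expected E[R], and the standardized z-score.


Step 1: Compute median = 25.50; label A = above, B = below.
Labels in order: BAAABBBAAB  (n_A = 5, n_B = 5)
Step 2: Count runs R = 5.
Step 3: Under H0 (random ordering), E[R] = 2*n_A*n_B/(n_A+n_B) + 1 = 2*5*5/10 + 1 = 6.0000.
        Var[R] = 2*n_A*n_B*(2*n_A*n_B - n_A - n_B) / ((n_A+n_B)^2 * (n_A+n_B-1)) = 2000/900 = 2.2222.
        SD[R] = 1.4907.
Step 4: Continuity-corrected z = (R + 0.5 - E[R]) / SD[R] = (5 + 0.5 - 6.0000) / 1.4907 = -0.3354.
Step 5: Two-sided p-value via normal approximation = 2*(1 - Phi(|z|)) = 0.737316.
Step 6: alpha = 0.05. fail to reject H0.

R = 5, z = -0.3354, p = 0.737316, fail to reject H0.


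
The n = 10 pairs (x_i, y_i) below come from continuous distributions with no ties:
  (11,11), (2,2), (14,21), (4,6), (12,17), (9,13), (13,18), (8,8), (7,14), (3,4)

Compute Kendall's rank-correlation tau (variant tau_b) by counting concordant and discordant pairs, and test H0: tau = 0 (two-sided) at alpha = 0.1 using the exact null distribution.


Step 1: Enumerate the 45 unordered pairs (i,j) with i<j and classify each by sign(x_j-x_i) * sign(y_j-y_i).
  (1,2):dx=-9,dy=-9->C; (1,3):dx=+3,dy=+10->C; (1,4):dx=-7,dy=-5->C; (1,5):dx=+1,dy=+6->C
  (1,6):dx=-2,dy=+2->D; (1,7):dx=+2,dy=+7->C; (1,8):dx=-3,dy=-3->C; (1,9):dx=-4,dy=+3->D
  (1,10):dx=-8,dy=-7->C; (2,3):dx=+12,dy=+19->C; (2,4):dx=+2,dy=+4->C; (2,5):dx=+10,dy=+15->C
  (2,6):dx=+7,dy=+11->C; (2,7):dx=+11,dy=+16->C; (2,8):dx=+6,dy=+6->C; (2,9):dx=+5,dy=+12->C
  (2,10):dx=+1,dy=+2->C; (3,4):dx=-10,dy=-15->C; (3,5):dx=-2,dy=-4->C; (3,6):dx=-5,dy=-8->C
  (3,7):dx=-1,dy=-3->C; (3,8):dx=-6,dy=-13->C; (3,9):dx=-7,dy=-7->C; (3,10):dx=-11,dy=-17->C
  (4,5):dx=+8,dy=+11->C; (4,6):dx=+5,dy=+7->C; (4,7):dx=+9,dy=+12->C; (4,8):dx=+4,dy=+2->C
  (4,9):dx=+3,dy=+8->C; (4,10):dx=-1,dy=-2->C; (5,6):dx=-3,dy=-4->C; (5,7):dx=+1,dy=+1->C
  (5,8):dx=-4,dy=-9->C; (5,9):dx=-5,dy=-3->C; (5,10):dx=-9,dy=-13->C; (6,7):dx=+4,dy=+5->C
  (6,8):dx=-1,dy=-5->C; (6,9):dx=-2,dy=+1->D; (6,10):dx=-6,dy=-9->C; (7,8):dx=-5,dy=-10->C
  (7,9):dx=-6,dy=-4->C; (7,10):dx=-10,dy=-14->C; (8,9):dx=-1,dy=+6->D; (8,10):dx=-5,dy=-4->C
  (9,10):dx=-4,dy=-10->C
Step 2: C = 41, D = 4, total pairs = 45.
Step 3: tau = (C - D)/(n(n-1)/2) = (41 - 4)/45 = 0.822222.
Step 4: Exact two-sided p-value (enumerate n! = 3628800 permutations of y under H0): p = 0.000358.
Step 5: alpha = 0.1. reject H0.

tau_b = 0.8222 (C=41, D=4), p = 0.000358, reject H0.


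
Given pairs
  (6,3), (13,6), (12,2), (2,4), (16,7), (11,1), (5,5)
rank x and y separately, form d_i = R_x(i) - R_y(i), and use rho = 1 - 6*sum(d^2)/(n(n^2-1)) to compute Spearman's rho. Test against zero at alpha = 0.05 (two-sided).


Step 1: Rank x and y separately (midranks; no ties here).
rank(x): 6->3, 13->6, 12->5, 2->1, 16->7, 11->4, 5->2
rank(y): 3->3, 6->6, 2->2, 4->4, 7->7, 1->1, 5->5
Step 2: d_i = R_x(i) - R_y(i); compute d_i^2.
  (3-3)^2=0, (6-6)^2=0, (5-2)^2=9, (1-4)^2=9, (7-7)^2=0, (4-1)^2=9, (2-5)^2=9
sum(d^2) = 36.
Step 3: rho = 1 - 6*36 / (7*(7^2 - 1)) = 1 - 216/336 = 0.357143.
Step 4: Under H0, t = rho * sqrt((n-2)/(1-rho^2)) = 0.8550 ~ t(5).
Step 5: Two-sided p-value from the t-distribution with 5 df = 0.431611.
Step 6: alpha = 0.05. fail to reject H0.

rho = 0.3571, p = 0.431611, fail to reject H0 at alpha = 0.05.


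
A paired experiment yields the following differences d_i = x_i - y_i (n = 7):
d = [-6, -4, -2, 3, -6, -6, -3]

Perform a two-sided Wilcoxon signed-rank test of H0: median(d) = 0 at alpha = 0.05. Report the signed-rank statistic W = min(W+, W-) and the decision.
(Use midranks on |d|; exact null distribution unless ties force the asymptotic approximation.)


Step 1: Drop any zero differences (none here) and take |d_i|.
|d| = [6, 4, 2, 3, 6, 6, 3]
Step 2: Midrank |d_i| (ties get averaged ranks).
ranks: |6|->6, |4|->4, |2|->1, |3|->2.5, |6|->6, |6|->6, |3|->2.5
Step 3: Attach original signs; sum ranks with positive sign and with negative sign.
W+ = 2.5 = 2.5
W- = 6 + 4 + 1 + 6 + 6 + 2.5 = 25.5
(Check: W+ + W- = 28 should equal n(n+1)/2 = 28.)
Step 4: Test statistic W = min(W+, W-) = 2.5.
Step 5: Ties in |d|, so use the tie-corrected normal approximation.
        E[W] = n(n+1)/4 = 7*8/4 = 14.
        Tie groups: |d|=3 (t=2), |d|=6 (t=3); sum(t^3 - t) = 30.
        Var[W] = n(n+1)(2n+1)/24 - sum(t^3-t)/48 = 840/24 - 30/48 = 34.375.
        z = (W - E[W]) / sqrt(Var[W]) = (2.5 - 14) / 5.8630 = -1.9614.
        Two-sided p = 2*Phi(z) = 0.049827.
Step 6: alpha = 0.05. reject H0.

W+ = 2.5, W- = 25.5, W = min = 2.5, p = 0.049827, reject H0.


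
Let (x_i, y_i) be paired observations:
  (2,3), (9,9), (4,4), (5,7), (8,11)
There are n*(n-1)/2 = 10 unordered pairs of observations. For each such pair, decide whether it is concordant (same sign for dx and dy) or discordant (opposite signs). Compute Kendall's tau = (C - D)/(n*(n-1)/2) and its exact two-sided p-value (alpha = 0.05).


Step 1: Enumerate the 10 unordered pairs (i,j) with i<j and classify each by sign(x_j-x_i) * sign(y_j-y_i).
  (1,2):dx=+7,dy=+6->C; (1,3):dx=+2,dy=+1->C; (1,4):dx=+3,dy=+4->C; (1,5):dx=+6,dy=+8->C
  (2,3):dx=-5,dy=-5->C; (2,4):dx=-4,dy=-2->C; (2,5):dx=-1,dy=+2->D; (3,4):dx=+1,dy=+3->C
  (3,5):dx=+4,dy=+7->C; (4,5):dx=+3,dy=+4->C
Step 2: C = 9, D = 1, total pairs = 10.
Step 3: tau = (C - D)/(n(n-1)/2) = (9 - 1)/10 = 0.800000.
Step 4: Exact two-sided p-value (enumerate n! = 120 permutations of y under H0): p = 0.083333.
Step 5: alpha = 0.05. fail to reject H0.

tau_b = 0.8000 (C=9, D=1), p = 0.083333, fail to reject H0.


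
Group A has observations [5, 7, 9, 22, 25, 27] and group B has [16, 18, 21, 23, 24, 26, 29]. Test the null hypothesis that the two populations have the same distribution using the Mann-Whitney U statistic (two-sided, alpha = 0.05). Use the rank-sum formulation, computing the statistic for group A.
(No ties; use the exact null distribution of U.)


Step 1: Combine and sort all 13 observations; assign midranks.
sorted (value, group): (5,X), (7,X), (9,X), (16,Y), (18,Y), (21,Y), (22,X), (23,Y), (24,Y), (25,X), (26,Y), (27,X), (29,Y)
ranks: 5->1, 7->2, 9->3, 16->4, 18->5, 21->6, 22->7, 23->8, 24->9, 25->10, 26->11, 27->12, 29->13
Step 2: Rank sum for X: R1 = 1 + 2 + 3 + 7 + 10 + 12 = 35.
Step 3: U_X = R1 - n1(n1+1)/2 = 35 - 6*7/2 = 35 - 21 = 14.
       U_Y = n1*n2 - U_X = 42 - 14 = 28.
Step 4: No ties, so the exact null distribution of U (based on enumerating the C(13,6) = 1716 equally likely rank assignments) gives the two-sided p-value.
Step 5: p-value = 0.365967; compare to alpha = 0.05. fail to reject H0.

U_X = 14, p = 0.365967, fail to reject H0 at alpha = 0.05.


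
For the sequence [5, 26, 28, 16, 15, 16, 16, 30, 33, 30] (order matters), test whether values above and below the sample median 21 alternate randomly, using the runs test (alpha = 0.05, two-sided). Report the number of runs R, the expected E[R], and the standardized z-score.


Step 1: Compute median = 21; label A = above, B = below.
Labels in order: BAABBBBAAA  (n_A = 5, n_B = 5)
Step 2: Count runs R = 4.
Step 3: Under H0 (random ordering), E[R] = 2*n_A*n_B/(n_A+n_B) + 1 = 2*5*5/10 + 1 = 6.0000.
        Var[R] = 2*n_A*n_B*(2*n_A*n_B - n_A - n_B) / ((n_A+n_B)^2 * (n_A+n_B-1)) = 2000/900 = 2.2222.
        SD[R] = 1.4907.
Step 4: Continuity-corrected z = (R + 0.5 - E[R]) / SD[R] = (4 + 0.5 - 6.0000) / 1.4907 = -1.0062.
Step 5: Two-sided p-value via normal approximation = 2*(1 - Phi(|z|)) = 0.314305.
Step 6: alpha = 0.05. fail to reject H0.

R = 4, z = -1.0062, p = 0.314305, fail to reject H0.


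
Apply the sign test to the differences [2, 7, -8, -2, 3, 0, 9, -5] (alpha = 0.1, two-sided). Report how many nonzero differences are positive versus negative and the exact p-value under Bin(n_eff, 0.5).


Step 1: Discard zero differences. Original n = 8; n_eff = number of nonzero differences = 7.
Nonzero differences (with sign): +2, +7, -8, -2, +3, +9, -5
Step 2: Count signs: positive = 4, negative = 3.
Step 3: Under H0: P(positive) = 0.5, so the number of positives S ~ Bin(7, 0.5).
Step 4: Two-sided exact p-value = sum of Bin(7,0.5) probabilities at or below the observed probability = 1.000000.
Step 5: alpha = 0.1. fail to reject H0.

n_eff = 7, pos = 4, neg = 3, p = 1.000000, fail to reject H0.


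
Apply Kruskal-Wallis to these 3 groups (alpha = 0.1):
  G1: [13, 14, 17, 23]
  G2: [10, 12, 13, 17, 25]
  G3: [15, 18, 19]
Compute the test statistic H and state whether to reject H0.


Step 1: Combine all N = 12 observations and assign midranks.
sorted (value, group, rank): (10,G2,1), (12,G2,2), (13,G1,3.5), (13,G2,3.5), (14,G1,5), (15,G3,6), (17,G1,7.5), (17,G2,7.5), (18,G3,9), (19,G3,10), (23,G1,11), (25,G2,12)
Step 2: Sum ranks within each group.
R_1 = 27 (n_1 = 4)
R_2 = 26 (n_2 = 5)
R_3 = 25 (n_3 = 3)
Step 3: H = 12/(N(N+1)) * sum(R_i^2/n_i) - 3(N+1)
     = 12/(12*13) * (27^2/4 + 26^2/5 + 25^2/3) - 3*13
     = 0.076923 * 525.783 - 39
     = 1.444872.
Step 4: Ties present; correction factor C = 1 - 12/(12^3 - 12) = 0.993007. Corrected H = 1.444872 / 0.993007 = 1.455047.
Step 5: Under H0, H ~ chi^2(2); p-value = 0.483104.
Step 6: alpha = 0.1. fail to reject H0.

H = 1.4550, df = 2, p = 0.483104, fail to reject H0.


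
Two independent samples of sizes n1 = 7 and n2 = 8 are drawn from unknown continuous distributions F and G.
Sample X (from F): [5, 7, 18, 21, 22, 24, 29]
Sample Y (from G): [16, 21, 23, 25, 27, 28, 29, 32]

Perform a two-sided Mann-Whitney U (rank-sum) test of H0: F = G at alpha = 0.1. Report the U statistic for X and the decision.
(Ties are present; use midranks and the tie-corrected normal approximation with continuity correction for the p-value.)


Step 1: Combine and sort all 15 observations; assign midranks.
sorted (value, group): (5,X), (7,X), (16,Y), (18,X), (21,X), (21,Y), (22,X), (23,Y), (24,X), (25,Y), (27,Y), (28,Y), (29,X), (29,Y), (32,Y)
ranks: 5->1, 7->2, 16->3, 18->4, 21->5.5, 21->5.5, 22->7, 23->8, 24->9, 25->10, 27->11, 28->12, 29->13.5, 29->13.5, 32->15
Step 2: Rank sum for X: R1 = 1 + 2 + 4 + 5.5 + 7 + 9 + 13.5 = 42.
Step 3: U_X = R1 - n1(n1+1)/2 = 42 - 7*8/2 = 42 - 28 = 14.
       U_Y = n1*n2 - U_X = 56 - 14 = 42.
Step 4: Ties are present, so use the tie-corrected normal approximation (with continuity correction) for the p-value.
Step 5: p-value = 0.117555; compare to alpha = 0.1. fail to reject H0.

U_X = 14, p = 0.117555, fail to reject H0 at alpha = 0.1.


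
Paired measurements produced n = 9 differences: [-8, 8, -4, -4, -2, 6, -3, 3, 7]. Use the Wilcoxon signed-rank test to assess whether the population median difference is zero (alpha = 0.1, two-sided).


Step 1: Drop any zero differences (none here) and take |d_i|.
|d| = [8, 8, 4, 4, 2, 6, 3, 3, 7]
Step 2: Midrank |d_i| (ties get averaged ranks).
ranks: |8|->8.5, |8|->8.5, |4|->4.5, |4|->4.5, |2|->1, |6|->6, |3|->2.5, |3|->2.5, |7|->7
Step 3: Attach original signs; sum ranks with positive sign and with negative sign.
W+ = 8.5 + 6 + 2.5 + 7 = 24
W- = 8.5 + 4.5 + 4.5 + 1 + 2.5 = 21
(Check: W+ + W- = 45 should equal n(n+1)/2 = 45.)
Step 4: Test statistic W = min(W+, W-) = 21.
Step 5: Ties in |d|, so use the tie-corrected normal approximation.
        E[W] = n(n+1)/4 = 9*10/4 = 22.5.
        Tie groups: |d|=3 (t=2), |d|=4 (t=2), |d|=8 (t=2); sum(t^3 - t) = 18.
        Var[W] = n(n+1)(2n+1)/24 - sum(t^3-t)/48 = 1710/24 - 18/48 = 70.875.
        z = (W - E[W]) / sqrt(Var[W]) = (21 - 22.5) / 8.4187 = -0.1782.
        Two-sided p = 2*Phi(z) = 0.858586.
Step 6: alpha = 0.1. fail to reject H0.

W+ = 24, W- = 21, W = min = 21, p = 0.858586, fail to reject H0.
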